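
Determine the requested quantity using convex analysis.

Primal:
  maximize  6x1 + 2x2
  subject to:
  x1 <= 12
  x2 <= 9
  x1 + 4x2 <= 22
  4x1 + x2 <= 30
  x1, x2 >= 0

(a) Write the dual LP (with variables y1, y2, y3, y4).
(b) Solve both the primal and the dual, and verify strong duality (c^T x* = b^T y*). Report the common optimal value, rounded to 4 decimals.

The standard primal-dual pair for 'max c^T x s.t. A x <= b, x >= 0' is:
  Dual:  min b^T y  s.t.  A^T y >= c,  y >= 0.

So the dual LP is:
  minimize  12y1 + 9y2 + 22y3 + 30y4
  subject to:
    y1 + y3 + 4y4 >= 6
    y2 + 4y3 + y4 >= 2
    y1, y2, y3, y4 >= 0

Solving the primal: x* = (6.5333, 3.8667).
  primal value c^T x* = 46.9333.
Solving the dual: y* = (0, 0, 0.1333, 1.4667).
  dual value b^T y* = 46.9333.
Strong duality: c^T x* = b^T y*. Confirmed.

46.9333


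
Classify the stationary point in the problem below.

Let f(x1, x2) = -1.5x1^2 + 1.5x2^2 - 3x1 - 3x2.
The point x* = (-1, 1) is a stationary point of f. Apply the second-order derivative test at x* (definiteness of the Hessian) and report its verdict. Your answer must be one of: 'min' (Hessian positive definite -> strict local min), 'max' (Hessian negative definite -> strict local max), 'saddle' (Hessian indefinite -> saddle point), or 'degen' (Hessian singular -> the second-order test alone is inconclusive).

Compute the Hessian H = grad^2 f:
  H = [[-3, 0], [0, 3]]
Verify stationarity: grad f(x*) = H x* + g = (0, 0).
Eigenvalues of H: -3, 3.
Eigenvalues have mixed signs, so H is indefinite -> x* is a saddle point.

saddle


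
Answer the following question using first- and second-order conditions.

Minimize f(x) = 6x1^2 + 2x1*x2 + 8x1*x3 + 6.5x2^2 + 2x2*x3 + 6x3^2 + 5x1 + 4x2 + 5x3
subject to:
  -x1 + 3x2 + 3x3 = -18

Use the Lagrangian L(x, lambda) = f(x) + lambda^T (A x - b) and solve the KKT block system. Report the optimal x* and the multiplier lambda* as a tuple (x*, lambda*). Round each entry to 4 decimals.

Form the Lagrangian:
  L(x, lambda) = (1/2) x^T Q x + c^T x + lambda^T (A x - b)
Stationarity (grad_x L = 0): Q x + c + A^T lambda = 0.
Primal feasibility: A x = b.

This gives the KKT block system:
  [ Q   A^T ] [ x     ]   [-c ]
  [ A    0  ] [ lambda ] = [ b ]

Solving the linear system:
  x*      = (2.6939, -1.6122, -3.4898)
  lambda* = (6.1837)
  f(x*)   = 50.4388

x* = (2.6939, -1.6122, -3.4898), lambda* = (6.1837)


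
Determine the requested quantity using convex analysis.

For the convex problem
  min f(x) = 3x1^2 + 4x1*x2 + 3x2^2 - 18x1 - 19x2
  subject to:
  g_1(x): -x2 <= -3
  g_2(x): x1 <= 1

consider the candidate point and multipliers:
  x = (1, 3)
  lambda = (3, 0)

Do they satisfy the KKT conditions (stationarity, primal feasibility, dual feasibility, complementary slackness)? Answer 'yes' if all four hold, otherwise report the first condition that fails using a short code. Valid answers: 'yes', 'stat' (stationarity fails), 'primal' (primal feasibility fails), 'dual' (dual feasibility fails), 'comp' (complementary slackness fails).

Gradient of f: grad f(x) = Q x + c = (0, 3)
Constraint values g_i(x) = a_i^T x - b_i:
  g_1((1, 3)) = 0
  g_2((1, 3)) = 0
Stationarity residual: grad f(x) + sum_i lambda_i a_i = (0, 0)
  -> stationarity OK
Primal feasibility (all g_i <= 0): OK
Dual feasibility (all lambda_i >= 0): OK
Complementary slackness (lambda_i * g_i(x) = 0 for all i): OK

Verdict: yes, KKT holds.

yes


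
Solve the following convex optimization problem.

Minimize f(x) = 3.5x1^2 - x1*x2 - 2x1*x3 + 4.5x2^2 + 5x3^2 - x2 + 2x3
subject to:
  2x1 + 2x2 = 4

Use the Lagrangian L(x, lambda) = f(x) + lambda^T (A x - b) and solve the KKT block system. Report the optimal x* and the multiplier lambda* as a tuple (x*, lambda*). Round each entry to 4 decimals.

Form the Lagrangian:
  L(x, lambda) = (1/2) x^T Q x + c^T x + lambda^T (A x - b)
Stationarity (grad_x L = 0): Q x + c + A^T lambda = 0.
Primal feasibility: A x = b.

This gives the KKT block system:
  [ Q   A^T ] [ x     ]   [-c ]
  [ A    0  ] [ lambda ] = [ b ]

Solving the linear system:
  x*      = (1.0568, 0.9432, 0.0114)
  lambda* = (-3.2159)
  f(x*)   = 5.9716

x* = (1.0568, 0.9432, 0.0114), lambda* = (-3.2159)


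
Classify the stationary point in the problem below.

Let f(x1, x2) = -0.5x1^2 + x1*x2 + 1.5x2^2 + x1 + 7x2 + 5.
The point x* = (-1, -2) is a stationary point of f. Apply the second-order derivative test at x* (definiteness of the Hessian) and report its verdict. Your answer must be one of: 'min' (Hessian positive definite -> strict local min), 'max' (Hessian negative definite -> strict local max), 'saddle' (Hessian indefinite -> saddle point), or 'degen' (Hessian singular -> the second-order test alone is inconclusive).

Compute the Hessian H = grad^2 f:
  H = [[-1, 1], [1, 3]]
Verify stationarity: grad f(x*) = H x* + g = (0, 0).
Eigenvalues of H: -1.2361, 3.2361.
Eigenvalues have mixed signs, so H is indefinite -> x* is a saddle point.

saddle


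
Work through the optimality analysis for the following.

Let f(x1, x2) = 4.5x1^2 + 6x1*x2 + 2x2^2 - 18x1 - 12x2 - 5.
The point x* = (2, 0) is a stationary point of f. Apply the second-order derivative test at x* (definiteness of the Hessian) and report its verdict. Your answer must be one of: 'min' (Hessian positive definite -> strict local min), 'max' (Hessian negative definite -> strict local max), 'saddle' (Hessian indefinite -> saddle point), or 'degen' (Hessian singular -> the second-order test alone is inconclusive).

Compute the Hessian H = grad^2 f:
  H = [[9, 6], [6, 4]]
Verify stationarity: grad f(x*) = H x* + g = (0, 0).
Eigenvalues of H: 0, 13.
H has a zero eigenvalue (singular; positive semidefinite but not definite), so H is neither positive definite, negative definite, nor indefinite. The second-order test alone is inconclusive -> degen.
(Indeed, f is constant along the null direction of H through x*, so x* is not a strict local extremum.)

degen


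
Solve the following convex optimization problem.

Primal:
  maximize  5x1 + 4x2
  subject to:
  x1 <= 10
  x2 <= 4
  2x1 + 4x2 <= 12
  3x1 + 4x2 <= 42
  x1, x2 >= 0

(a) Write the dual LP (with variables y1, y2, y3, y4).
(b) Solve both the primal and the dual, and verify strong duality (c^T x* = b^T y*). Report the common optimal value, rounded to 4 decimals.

The standard primal-dual pair for 'max c^T x s.t. A x <= b, x >= 0' is:
  Dual:  min b^T y  s.t.  A^T y >= c,  y >= 0.

So the dual LP is:
  minimize  10y1 + 4y2 + 12y3 + 42y4
  subject to:
    y1 + 2y3 + 3y4 >= 5
    y2 + 4y3 + 4y4 >= 4
    y1, y2, y3, y4 >= 0

Solving the primal: x* = (6, 0).
  primal value c^T x* = 30.
Solving the dual: y* = (0, 0, 2.5, 0).
  dual value b^T y* = 30.
Strong duality: c^T x* = b^T y*. Confirmed.

30


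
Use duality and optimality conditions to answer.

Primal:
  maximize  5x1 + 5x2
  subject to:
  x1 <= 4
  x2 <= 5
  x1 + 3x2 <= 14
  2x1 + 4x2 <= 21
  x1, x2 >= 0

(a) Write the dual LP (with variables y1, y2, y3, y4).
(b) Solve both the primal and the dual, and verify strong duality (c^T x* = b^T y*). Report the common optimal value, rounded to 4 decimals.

The standard primal-dual pair for 'max c^T x s.t. A x <= b, x >= 0' is:
  Dual:  min b^T y  s.t.  A^T y >= c,  y >= 0.

So the dual LP is:
  minimize  4y1 + 5y2 + 14y3 + 21y4
  subject to:
    y1 + y3 + 2y4 >= 5
    y2 + 3y3 + 4y4 >= 5
    y1, y2, y3, y4 >= 0

Solving the primal: x* = (4, 3.25).
  primal value c^T x* = 36.25.
Solving the dual: y* = (2.5, 0, 0, 1.25).
  dual value b^T y* = 36.25.
Strong duality: c^T x* = b^T y*. Confirmed.

36.25


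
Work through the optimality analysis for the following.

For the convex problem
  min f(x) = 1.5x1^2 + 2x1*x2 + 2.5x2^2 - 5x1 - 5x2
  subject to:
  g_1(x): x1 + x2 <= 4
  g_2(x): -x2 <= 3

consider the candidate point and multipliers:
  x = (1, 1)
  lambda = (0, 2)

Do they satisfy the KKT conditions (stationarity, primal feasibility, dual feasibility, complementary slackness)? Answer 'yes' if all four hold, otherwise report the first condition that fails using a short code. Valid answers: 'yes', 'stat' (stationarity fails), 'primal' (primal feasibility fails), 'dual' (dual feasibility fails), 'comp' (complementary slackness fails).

Gradient of f: grad f(x) = Q x + c = (0, 2)
Constraint values g_i(x) = a_i^T x - b_i:
  g_1((1, 1)) = -2
  g_2((1, 1)) = -4
Stationarity residual: grad f(x) + sum_i lambda_i a_i = (0, 0)
  -> stationarity OK
Primal feasibility (all g_i <= 0): OK
Dual feasibility (all lambda_i >= 0): OK
Complementary slackness (lambda_i * g_i(x) = 0 for all i): FAILS

Verdict: the first failing condition is complementary_slackness -> comp.

comp


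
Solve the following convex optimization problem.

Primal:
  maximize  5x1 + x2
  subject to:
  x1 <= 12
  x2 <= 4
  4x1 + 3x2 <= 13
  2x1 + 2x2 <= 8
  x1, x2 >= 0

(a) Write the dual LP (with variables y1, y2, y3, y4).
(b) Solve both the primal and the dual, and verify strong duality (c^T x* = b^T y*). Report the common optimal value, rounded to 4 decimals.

The standard primal-dual pair for 'max c^T x s.t. A x <= b, x >= 0' is:
  Dual:  min b^T y  s.t.  A^T y >= c,  y >= 0.

So the dual LP is:
  minimize  12y1 + 4y2 + 13y3 + 8y4
  subject to:
    y1 + 4y3 + 2y4 >= 5
    y2 + 3y3 + 2y4 >= 1
    y1, y2, y3, y4 >= 0

Solving the primal: x* = (3.25, 0).
  primal value c^T x* = 16.25.
Solving the dual: y* = (0, 0, 1.25, 0).
  dual value b^T y* = 16.25.
Strong duality: c^T x* = b^T y*. Confirmed.

16.25


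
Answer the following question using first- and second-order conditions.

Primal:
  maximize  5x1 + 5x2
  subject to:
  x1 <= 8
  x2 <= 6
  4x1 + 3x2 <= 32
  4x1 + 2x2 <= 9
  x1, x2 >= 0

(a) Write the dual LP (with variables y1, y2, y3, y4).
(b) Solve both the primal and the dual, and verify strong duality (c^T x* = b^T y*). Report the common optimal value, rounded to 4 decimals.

The standard primal-dual pair for 'max c^T x s.t. A x <= b, x >= 0' is:
  Dual:  min b^T y  s.t.  A^T y >= c,  y >= 0.

So the dual LP is:
  minimize  8y1 + 6y2 + 32y3 + 9y4
  subject to:
    y1 + 4y3 + 4y4 >= 5
    y2 + 3y3 + 2y4 >= 5
    y1, y2, y3, y4 >= 0

Solving the primal: x* = (0, 4.5).
  primal value c^T x* = 22.5.
Solving the dual: y* = (0, 0, 0, 2.5).
  dual value b^T y* = 22.5.
Strong duality: c^T x* = b^T y*. Confirmed.

22.5


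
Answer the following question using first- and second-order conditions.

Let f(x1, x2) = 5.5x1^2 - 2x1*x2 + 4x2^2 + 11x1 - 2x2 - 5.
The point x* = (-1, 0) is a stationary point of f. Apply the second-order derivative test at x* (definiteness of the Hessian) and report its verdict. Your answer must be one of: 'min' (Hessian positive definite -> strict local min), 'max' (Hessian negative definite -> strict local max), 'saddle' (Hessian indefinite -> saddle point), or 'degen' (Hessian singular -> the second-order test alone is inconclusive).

Compute the Hessian H = grad^2 f:
  H = [[11, -2], [-2, 8]]
Verify stationarity: grad f(x*) = H x* + g = (0, 0).
Eigenvalues of H: 7, 12.
Both eigenvalues > 0, so H is positive definite -> x* is a strict local min.

min


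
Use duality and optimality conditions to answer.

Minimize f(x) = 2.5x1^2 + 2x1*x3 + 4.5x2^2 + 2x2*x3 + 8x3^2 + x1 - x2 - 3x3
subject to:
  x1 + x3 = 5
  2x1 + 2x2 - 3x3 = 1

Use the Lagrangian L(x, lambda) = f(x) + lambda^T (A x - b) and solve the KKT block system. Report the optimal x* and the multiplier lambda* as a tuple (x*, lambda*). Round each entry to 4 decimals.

Form the Lagrangian:
  L(x, lambda) = (1/2) x^T Q x + c^T x + lambda^T (A x - b)
Stationarity (grad_x L = 0): Q x + c + A^T lambda = 0.
Primal feasibility: A x = b.

This gives the KKT block system:
  [ Q   A^T ] [ x     ]   [-c ]
  [ A    0  ] [ lambda ] = [ b ]

Solving the linear system:
  x*      = (3.4174, -0.5435, 1.5826)
  lambda* = (-23.979, 1.3634)
  f(x*)   = 58.8724

x* = (3.4174, -0.5435, 1.5826), lambda* = (-23.979, 1.3634)


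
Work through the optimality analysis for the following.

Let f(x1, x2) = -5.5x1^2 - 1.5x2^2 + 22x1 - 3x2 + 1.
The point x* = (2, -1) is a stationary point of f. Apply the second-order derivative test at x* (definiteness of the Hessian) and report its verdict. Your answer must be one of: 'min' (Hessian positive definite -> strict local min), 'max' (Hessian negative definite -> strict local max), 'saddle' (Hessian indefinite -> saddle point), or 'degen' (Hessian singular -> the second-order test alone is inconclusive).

Compute the Hessian H = grad^2 f:
  H = [[-11, 0], [0, -3]]
Verify stationarity: grad f(x*) = H x* + g = (0, 0).
Eigenvalues of H: -11, -3.
Both eigenvalues < 0, so H is negative definite -> x* is a strict local max.

max


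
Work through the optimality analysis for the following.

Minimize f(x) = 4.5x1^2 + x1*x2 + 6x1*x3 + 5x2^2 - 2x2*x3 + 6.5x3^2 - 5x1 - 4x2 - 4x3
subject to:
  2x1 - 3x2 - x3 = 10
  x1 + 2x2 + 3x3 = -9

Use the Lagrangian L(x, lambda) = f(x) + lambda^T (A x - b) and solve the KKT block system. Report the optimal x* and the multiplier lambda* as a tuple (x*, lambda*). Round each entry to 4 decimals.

Form the Lagrangian:
  L(x, lambda) = (1/2) x^T Q x + c^T x + lambda^T (A x - b)
Stationarity (grad_x L = 0): Q x + c + A^T lambda = 0.
Primal feasibility: A x = b.

This gives the KKT block system:
  [ Q   A^T ] [ x     ]   [-c ]
  [ A    0  ] [ lambda ] = [ b ]

Solving the linear system:
  x*      = (1.3462, -1.6538, -2.3462)
  lambda* = (0.3901, 7.8352)
  f(x*)   = 37.9423

x* = (1.3462, -1.6538, -2.3462), lambda* = (0.3901, 7.8352)


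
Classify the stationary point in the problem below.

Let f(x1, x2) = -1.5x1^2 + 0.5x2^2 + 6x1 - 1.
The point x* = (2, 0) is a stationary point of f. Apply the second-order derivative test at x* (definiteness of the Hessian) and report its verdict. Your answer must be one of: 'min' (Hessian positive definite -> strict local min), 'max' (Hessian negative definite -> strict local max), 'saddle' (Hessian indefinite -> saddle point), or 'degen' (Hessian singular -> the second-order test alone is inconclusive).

Compute the Hessian H = grad^2 f:
  H = [[-3, 0], [0, 1]]
Verify stationarity: grad f(x*) = H x* + g = (0, 0).
Eigenvalues of H: -3, 1.
Eigenvalues have mixed signs, so H is indefinite -> x* is a saddle point.

saddle


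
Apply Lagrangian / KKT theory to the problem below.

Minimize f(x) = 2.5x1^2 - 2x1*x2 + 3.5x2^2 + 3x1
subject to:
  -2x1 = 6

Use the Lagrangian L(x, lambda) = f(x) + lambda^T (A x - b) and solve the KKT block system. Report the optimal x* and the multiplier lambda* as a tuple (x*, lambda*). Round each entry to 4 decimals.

Form the Lagrangian:
  L(x, lambda) = (1/2) x^T Q x + c^T x + lambda^T (A x - b)
Stationarity (grad_x L = 0): Q x + c + A^T lambda = 0.
Primal feasibility: A x = b.

This gives the KKT block system:
  [ Q   A^T ] [ x     ]   [-c ]
  [ A    0  ] [ lambda ] = [ b ]

Solving the linear system:
  x*      = (-3, -0.8571)
  lambda* = (-5.1429)
  f(x*)   = 10.9286

x* = (-3, -0.8571), lambda* = (-5.1429)


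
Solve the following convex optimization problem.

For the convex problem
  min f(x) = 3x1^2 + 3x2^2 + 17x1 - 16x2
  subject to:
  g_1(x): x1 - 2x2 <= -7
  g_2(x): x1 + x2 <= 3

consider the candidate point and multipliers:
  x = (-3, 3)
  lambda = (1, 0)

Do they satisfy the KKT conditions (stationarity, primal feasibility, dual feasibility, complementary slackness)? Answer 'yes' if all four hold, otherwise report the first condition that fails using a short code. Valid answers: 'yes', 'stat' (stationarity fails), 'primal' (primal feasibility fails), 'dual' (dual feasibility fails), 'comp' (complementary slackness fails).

Gradient of f: grad f(x) = Q x + c = (-1, 2)
Constraint values g_i(x) = a_i^T x - b_i:
  g_1((-3, 3)) = -2
  g_2((-3, 3)) = -3
Stationarity residual: grad f(x) + sum_i lambda_i a_i = (0, 0)
  -> stationarity OK
Primal feasibility (all g_i <= 0): OK
Dual feasibility (all lambda_i >= 0): OK
Complementary slackness (lambda_i * g_i(x) = 0 for all i): FAILS

Verdict: the first failing condition is complementary_slackness -> comp.

comp


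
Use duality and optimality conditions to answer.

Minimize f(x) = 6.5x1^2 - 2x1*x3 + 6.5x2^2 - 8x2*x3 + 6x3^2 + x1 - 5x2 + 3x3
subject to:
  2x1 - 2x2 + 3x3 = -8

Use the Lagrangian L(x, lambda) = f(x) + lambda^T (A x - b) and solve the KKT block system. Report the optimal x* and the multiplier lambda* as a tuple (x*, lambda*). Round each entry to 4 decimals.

Form the Lagrangian:
  L(x, lambda) = (1/2) x^T Q x + c^T x + lambda^T (A x - b)
Stationarity (grad_x L = 0): Q x + c + A^T lambda = 0.
Primal feasibility: A x = b.

This gives the KKT block system:
  [ Q   A^T ] [ x     ]   [-c ]
  [ A    0  ] [ lambda ] = [ b ]

Solving the linear system:
  x*      = (-1.2107, 0.1807, -1.739)
  lambda* = (5.6308)
  f(x*)   = 18.8576

x* = (-1.2107, 0.1807, -1.739), lambda* = (5.6308)


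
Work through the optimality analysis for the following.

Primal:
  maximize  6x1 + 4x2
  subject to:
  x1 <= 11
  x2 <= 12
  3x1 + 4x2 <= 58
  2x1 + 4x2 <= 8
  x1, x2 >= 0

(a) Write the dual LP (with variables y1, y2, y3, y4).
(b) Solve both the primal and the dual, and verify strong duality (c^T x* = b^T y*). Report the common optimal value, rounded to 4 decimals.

The standard primal-dual pair for 'max c^T x s.t. A x <= b, x >= 0' is:
  Dual:  min b^T y  s.t.  A^T y >= c,  y >= 0.

So the dual LP is:
  minimize  11y1 + 12y2 + 58y3 + 8y4
  subject to:
    y1 + 3y3 + 2y4 >= 6
    y2 + 4y3 + 4y4 >= 4
    y1, y2, y3, y4 >= 0

Solving the primal: x* = (4, 0).
  primal value c^T x* = 24.
Solving the dual: y* = (0, 0, 0, 3).
  dual value b^T y* = 24.
Strong duality: c^T x* = b^T y*. Confirmed.

24


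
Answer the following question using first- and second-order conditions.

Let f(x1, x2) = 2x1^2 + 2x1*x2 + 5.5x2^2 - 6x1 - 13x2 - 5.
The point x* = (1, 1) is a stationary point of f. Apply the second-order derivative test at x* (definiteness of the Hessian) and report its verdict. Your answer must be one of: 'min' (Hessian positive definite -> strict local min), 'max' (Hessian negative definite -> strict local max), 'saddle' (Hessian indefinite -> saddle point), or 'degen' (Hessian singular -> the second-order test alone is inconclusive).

Compute the Hessian H = grad^2 f:
  H = [[4, 2], [2, 11]]
Verify stationarity: grad f(x*) = H x* + g = (0, 0).
Eigenvalues of H: 3.4689, 11.5311.
Both eigenvalues > 0, so H is positive definite -> x* is a strict local min.

min


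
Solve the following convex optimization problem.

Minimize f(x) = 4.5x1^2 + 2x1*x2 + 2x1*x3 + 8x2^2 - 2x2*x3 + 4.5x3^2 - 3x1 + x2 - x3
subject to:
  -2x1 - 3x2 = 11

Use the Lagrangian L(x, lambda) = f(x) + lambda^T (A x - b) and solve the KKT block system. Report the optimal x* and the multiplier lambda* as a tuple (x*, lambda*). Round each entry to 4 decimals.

Form the Lagrangian:
  L(x, lambda) = (1/2) x^T Q x + c^T x + lambda^T (A x - b)
Stationarity (grad_x L = 0): Q x + c + A^T lambda = 0.
Primal feasibility: A x = b.

This gives the KKT block system:
  [ Q   A^T ] [ x     ]   [-c ]
  [ A    0  ] [ lambda ] = [ b ]

Solving the linear system:
  x*      = (-2.1102, -2.2599, 0.0779)
  lambda* = (-13.178)
  f(x*)   = 74.4752

x* = (-2.1102, -2.2599, 0.0779), lambda* = (-13.178)


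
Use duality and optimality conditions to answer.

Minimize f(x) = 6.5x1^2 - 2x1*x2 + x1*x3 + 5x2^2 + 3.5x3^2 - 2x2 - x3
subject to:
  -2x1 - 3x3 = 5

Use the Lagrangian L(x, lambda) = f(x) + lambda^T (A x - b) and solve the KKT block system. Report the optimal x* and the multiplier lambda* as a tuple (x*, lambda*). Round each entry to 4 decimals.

Form the Lagrangian:
  L(x, lambda) = (1/2) x^T Q x + c^T x + lambda^T (A x - b)
Stationarity (grad_x L = 0): Q x + c + A^T lambda = 0.
Primal feasibility: A x = b.

This gives the KKT block system:
  [ Q   A^T ] [ x     ]   [-c ]
  [ A    0  ] [ lambda ] = [ b ]

Solving the linear system:
  x*      = (-0.4436, 0.1113, -1.3709)
  lambda* = (-3.6801)
  f(x*)   = 9.7743

x* = (-0.4436, 0.1113, -1.3709), lambda* = (-3.6801)


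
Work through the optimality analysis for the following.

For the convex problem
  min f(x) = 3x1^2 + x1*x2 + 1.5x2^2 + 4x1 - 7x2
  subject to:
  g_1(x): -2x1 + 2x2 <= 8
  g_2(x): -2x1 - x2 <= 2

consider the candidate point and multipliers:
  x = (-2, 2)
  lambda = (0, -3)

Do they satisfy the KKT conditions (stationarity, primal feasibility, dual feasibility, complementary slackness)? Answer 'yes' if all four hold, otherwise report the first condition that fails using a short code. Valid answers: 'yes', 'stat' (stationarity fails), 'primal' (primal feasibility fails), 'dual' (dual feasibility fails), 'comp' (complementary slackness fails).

Gradient of f: grad f(x) = Q x + c = (-6, -3)
Constraint values g_i(x) = a_i^T x - b_i:
  g_1((-2, 2)) = 0
  g_2((-2, 2)) = 0
Stationarity residual: grad f(x) + sum_i lambda_i a_i = (0, 0)
  -> stationarity OK
Primal feasibility (all g_i <= 0): OK
Dual feasibility (all lambda_i >= 0): FAILS
Complementary slackness (lambda_i * g_i(x) = 0 for all i): OK

Verdict: the first failing condition is dual_feasibility -> dual.

dual


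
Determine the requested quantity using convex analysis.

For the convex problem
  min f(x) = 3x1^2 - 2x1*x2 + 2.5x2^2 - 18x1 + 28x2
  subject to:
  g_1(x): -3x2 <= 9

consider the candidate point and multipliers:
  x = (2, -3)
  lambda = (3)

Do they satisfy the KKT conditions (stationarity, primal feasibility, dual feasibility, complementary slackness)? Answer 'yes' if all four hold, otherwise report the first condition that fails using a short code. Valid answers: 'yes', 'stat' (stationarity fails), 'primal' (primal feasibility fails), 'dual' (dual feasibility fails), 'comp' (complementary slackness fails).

Gradient of f: grad f(x) = Q x + c = (0, 9)
Constraint values g_i(x) = a_i^T x - b_i:
  g_1((2, -3)) = 0
Stationarity residual: grad f(x) + sum_i lambda_i a_i = (0, 0)
  -> stationarity OK
Primal feasibility (all g_i <= 0): OK
Dual feasibility (all lambda_i >= 0): OK
Complementary slackness (lambda_i * g_i(x) = 0 for all i): OK

Verdict: yes, KKT holds.

yes


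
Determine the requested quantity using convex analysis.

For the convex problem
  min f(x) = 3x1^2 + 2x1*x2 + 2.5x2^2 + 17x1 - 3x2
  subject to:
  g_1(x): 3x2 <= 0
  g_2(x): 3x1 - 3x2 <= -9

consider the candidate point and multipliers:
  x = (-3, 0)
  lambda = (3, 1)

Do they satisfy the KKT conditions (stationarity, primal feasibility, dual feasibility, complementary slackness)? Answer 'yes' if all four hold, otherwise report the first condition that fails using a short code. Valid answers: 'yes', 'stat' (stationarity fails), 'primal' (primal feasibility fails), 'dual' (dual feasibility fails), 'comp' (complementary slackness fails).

Gradient of f: grad f(x) = Q x + c = (-1, -9)
Constraint values g_i(x) = a_i^T x - b_i:
  g_1((-3, 0)) = 0
  g_2((-3, 0)) = 0
Stationarity residual: grad f(x) + sum_i lambda_i a_i = (2, -3)
  -> stationarity FAILS
Primal feasibility (all g_i <= 0): OK
Dual feasibility (all lambda_i >= 0): OK
Complementary slackness (lambda_i * g_i(x) = 0 for all i): OK

Verdict: the first failing condition is stationarity -> stat.

stat


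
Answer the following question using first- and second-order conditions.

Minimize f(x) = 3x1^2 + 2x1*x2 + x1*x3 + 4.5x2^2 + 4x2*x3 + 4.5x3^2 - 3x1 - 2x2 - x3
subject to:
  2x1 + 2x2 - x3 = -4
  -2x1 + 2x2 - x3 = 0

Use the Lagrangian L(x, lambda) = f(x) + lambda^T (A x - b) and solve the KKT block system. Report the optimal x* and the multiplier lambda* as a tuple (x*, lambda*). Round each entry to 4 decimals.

Form the Lagrangian:
  L(x, lambda) = (1/2) x^T Q x + c^T x + lambda^T (A x - b)
Stationarity (grad_x L = 0): Q x + c + A^T lambda = 0.
Primal feasibility: A x = b.

This gives the KKT block system:
  [ Q   A^T ] [ x     ]   [-c ]
  [ A    0  ] [ lambda ] = [ b ]

Solving the linear system:
  x*      = (-1, -0.5902, 0.8197)
  lambda* = (3.8484, -0.832)
  f(x*)   = 9.377

x* = (-1, -0.5902, 0.8197), lambda* = (3.8484, -0.832)


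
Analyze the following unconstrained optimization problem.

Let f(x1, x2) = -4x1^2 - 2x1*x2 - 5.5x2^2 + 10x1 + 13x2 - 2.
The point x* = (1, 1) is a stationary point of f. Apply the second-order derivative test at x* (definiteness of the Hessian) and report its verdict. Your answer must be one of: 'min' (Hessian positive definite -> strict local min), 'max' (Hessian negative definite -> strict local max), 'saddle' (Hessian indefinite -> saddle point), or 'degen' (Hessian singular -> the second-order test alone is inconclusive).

Compute the Hessian H = grad^2 f:
  H = [[-8, -2], [-2, -11]]
Verify stationarity: grad f(x*) = H x* + g = (0, 0).
Eigenvalues of H: -12, -7.
Both eigenvalues < 0, so H is negative definite -> x* is a strict local max.

max


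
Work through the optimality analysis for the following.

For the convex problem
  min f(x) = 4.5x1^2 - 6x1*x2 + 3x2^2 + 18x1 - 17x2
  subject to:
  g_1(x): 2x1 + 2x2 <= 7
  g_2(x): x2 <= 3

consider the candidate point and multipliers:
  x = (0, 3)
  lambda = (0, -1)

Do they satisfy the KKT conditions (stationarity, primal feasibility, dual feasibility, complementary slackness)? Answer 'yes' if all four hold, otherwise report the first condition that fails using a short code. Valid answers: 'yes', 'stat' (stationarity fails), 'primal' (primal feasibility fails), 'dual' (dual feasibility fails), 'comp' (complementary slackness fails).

Gradient of f: grad f(x) = Q x + c = (0, 1)
Constraint values g_i(x) = a_i^T x - b_i:
  g_1((0, 3)) = -1
  g_2((0, 3)) = 0
Stationarity residual: grad f(x) + sum_i lambda_i a_i = (0, 0)
  -> stationarity OK
Primal feasibility (all g_i <= 0): OK
Dual feasibility (all lambda_i >= 0): FAILS
Complementary slackness (lambda_i * g_i(x) = 0 for all i): OK

Verdict: the first failing condition is dual_feasibility -> dual.

dual


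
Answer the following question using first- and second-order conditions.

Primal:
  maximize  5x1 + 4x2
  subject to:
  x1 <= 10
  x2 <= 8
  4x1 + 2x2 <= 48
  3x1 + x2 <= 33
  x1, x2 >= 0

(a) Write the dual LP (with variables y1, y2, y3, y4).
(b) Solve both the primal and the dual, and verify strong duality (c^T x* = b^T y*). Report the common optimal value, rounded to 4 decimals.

The standard primal-dual pair for 'max c^T x s.t. A x <= b, x >= 0' is:
  Dual:  min b^T y  s.t.  A^T y >= c,  y >= 0.

So the dual LP is:
  minimize  10y1 + 8y2 + 48y3 + 33y4
  subject to:
    y1 + 4y3 + 3y4 >= 5
    y2 + 2y3 + y4 >= 4
    y1, y2, y3, y4 >= 0

Solving the primal: x* = (8, 8).
  primal value c^T x* = 72.
Solving the dual: y* = (0, 1.5, 1.25, 0).
  dual value b^T y* = 72.
Strong duality: c^T x* = b^T y*. Confirmed.

72


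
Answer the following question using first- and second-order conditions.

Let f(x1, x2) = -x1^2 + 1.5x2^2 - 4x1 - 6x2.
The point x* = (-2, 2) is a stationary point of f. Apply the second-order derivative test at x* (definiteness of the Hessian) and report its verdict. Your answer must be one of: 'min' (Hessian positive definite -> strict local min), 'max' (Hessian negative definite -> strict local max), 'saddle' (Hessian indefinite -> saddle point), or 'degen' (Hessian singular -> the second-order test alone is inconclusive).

Compute the Hessian H = grad^2 f:
  H = [[-2, 0], [0, 3]]
Verify stationarity: grad f(x*) = H x* + g = (0, 0).
Eigenvalues of H: -2, 3.
Eigenvalues have mixed signs, so H is indefinite -> x* is a saddle point.

saddle


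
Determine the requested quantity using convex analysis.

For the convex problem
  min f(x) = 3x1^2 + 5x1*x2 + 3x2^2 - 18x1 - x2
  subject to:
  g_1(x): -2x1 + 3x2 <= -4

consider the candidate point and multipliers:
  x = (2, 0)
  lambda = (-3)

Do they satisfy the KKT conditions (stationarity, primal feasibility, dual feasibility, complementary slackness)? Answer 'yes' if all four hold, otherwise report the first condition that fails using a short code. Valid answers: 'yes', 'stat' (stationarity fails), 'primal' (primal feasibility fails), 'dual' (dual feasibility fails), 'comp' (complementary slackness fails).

Gradient of f: grad f(x) = Q x + c = (-6, 9)
Constraint values g_i(x) = a_i^T x - b_i:
  g_1((2, 0)) = 0
Stationarity residual: grad f(x) + sum_i lambda_i a_i = (0, 0)
  -> stationarity OK
Primal feasibility (all g_i <= 0): OK
Dual feasibility (all lambda_i >= 0): FAILS
Complementary slackness (lambda_i * g_i(x) = 0 for all i): OK

Verdict: the first failing condition is dual_feasibility -> dual.

dual


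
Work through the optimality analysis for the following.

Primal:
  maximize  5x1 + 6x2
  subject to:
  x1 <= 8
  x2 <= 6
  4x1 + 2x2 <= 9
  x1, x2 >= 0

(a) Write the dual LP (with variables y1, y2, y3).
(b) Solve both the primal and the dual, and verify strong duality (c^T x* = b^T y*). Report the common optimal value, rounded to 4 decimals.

The standard primal-dual pair for 'max c^T x s.t. A x <= b, x >= 0' is:
  Dual:  min b^T y  s.t.  A^T y >= c,  y >= 0.

So the dual LP is:
  minimize  8y1 + 6y2 + 9y3
  subject to:
    y1 + 4y3 >= 5
    y2 + 2y3 >= 6
    y1, y2, y3 >= 0

Solving the primal: x* = (0, 4.5).
  primal value c^T x* = 27.
Solving the dual: y* = (0, 0, 3).
  dual value b^T y* = 27.
Strong duality: c^T x* = b^T y*. Confirmed.

27


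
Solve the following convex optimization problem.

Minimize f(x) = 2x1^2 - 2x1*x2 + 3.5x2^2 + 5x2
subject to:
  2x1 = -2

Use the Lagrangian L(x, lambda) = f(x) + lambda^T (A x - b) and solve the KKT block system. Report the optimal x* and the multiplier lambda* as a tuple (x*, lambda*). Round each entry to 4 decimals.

Form the Lagrangian:
  L(x, lambda) = (1/2) x^T Q x + c^T x + lambda^T (A x - b)
Stationarity (grad_x L = 0): Q x + c + A^T lambda = 0.
Primal feasibility: A x = b.

This gives the KKT block system:
  [ Q   A^T ] [ x     ]   [-c ]
  [ A    0  ] [ lambda ] = [ b ]

Solving the linear system:
  x*      = (-1, -1)
  lambda* = (1)
  f(x*)   = -1.5

x* = (-1, -1), lambda* = (1)


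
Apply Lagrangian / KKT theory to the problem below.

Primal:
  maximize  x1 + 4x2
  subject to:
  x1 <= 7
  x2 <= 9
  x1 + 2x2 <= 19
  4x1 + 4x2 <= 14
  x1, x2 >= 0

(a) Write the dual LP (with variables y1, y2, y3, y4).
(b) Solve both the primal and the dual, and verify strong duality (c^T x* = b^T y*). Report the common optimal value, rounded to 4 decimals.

The standard primal-dual pair for 'max c^T x s.t. A x <= b, x >= 0' is:
  Dual:  min b^T y  s.t.  A^T y >= c,  y >= 0.

So the dual LP is:
  minimize  7y1 + 9y2 + 19y3 + 14y4
  subject to:
    y1 + y3 + 4y4 >= 1
    y2 + 2y3 + 4y4 >= 4
    y1, y2, y3, y4 >= 0

Solving the primal: x* = (0, 3.5).
  primal value c^T x* = 14.
Solving the dual: y* = (0, 0, 0, 1).
  dual value b^T y* = 14.
Strong duality: c^T x* = b^T y*. Confirmed.

14


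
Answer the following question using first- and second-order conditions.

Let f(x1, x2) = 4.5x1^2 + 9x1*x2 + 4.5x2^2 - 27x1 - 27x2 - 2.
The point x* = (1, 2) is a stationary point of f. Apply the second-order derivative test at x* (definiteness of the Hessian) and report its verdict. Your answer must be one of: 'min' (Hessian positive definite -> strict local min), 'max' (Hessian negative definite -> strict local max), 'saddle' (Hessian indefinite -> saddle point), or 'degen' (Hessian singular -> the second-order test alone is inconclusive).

Compute the Hessian H = grad^2 f:
  H = [[9, 9], [9, 9]]
Verify stationarity: grad f(x*) = H x* + g = (0, 0).
Eigenvalues of H: 0, 18.
H has a zero eigenvalue (singular; positive semidefinite but not definite), so H is neither positive definite, negative definite, nor indefinite. The second-order test alone is inconclusive -> degen.
(Indeed, f is constant along the null direction of H through x*, so x* is not a strict local extremum.)

degen


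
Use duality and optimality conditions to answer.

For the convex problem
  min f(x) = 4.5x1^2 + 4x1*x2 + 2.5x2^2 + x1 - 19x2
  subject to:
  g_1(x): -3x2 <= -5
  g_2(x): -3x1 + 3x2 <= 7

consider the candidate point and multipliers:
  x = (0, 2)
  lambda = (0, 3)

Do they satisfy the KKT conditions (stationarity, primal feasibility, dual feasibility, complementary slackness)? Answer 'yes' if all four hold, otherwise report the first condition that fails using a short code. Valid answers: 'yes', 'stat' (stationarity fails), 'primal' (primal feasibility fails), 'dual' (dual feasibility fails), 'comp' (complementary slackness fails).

Gradient of f: grad f(x) = Q x + c = (9, -9)
Constraint values g_i(x) = a_i^T x - b_i:
  g_1((0, 2)) = -1
  g_2((0, 2)) = -1
Stationarity residual: grad f(x) + sum_i lambda_i a_i = (0, 0)
  -> stationarity OK
Primal feasibility (all g_i <= 0): OK
Dual feasibility (all lambda_i >= 0): OK
Complementary slackness (lambda_i * g_i(x) = 0 for all i): FAILS

Verdict: the first failing condition is complementary_slackness -> comp.

comp


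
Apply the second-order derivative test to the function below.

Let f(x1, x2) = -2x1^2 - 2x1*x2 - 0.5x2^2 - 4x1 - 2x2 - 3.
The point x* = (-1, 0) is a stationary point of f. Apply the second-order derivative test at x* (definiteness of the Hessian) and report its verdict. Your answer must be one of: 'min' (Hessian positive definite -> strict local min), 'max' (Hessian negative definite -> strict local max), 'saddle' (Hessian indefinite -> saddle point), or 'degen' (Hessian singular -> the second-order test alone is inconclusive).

Compute the Hessian H = grad^2 f:
  H = [[-4, -2], [-2, -1]]
Verify stationarity: grad f(x*) = H x* + g = (0, 0).
Eigenvalues of H: -5, 0.
H has a zero eigenvalue (singular; negative semidefinite but not definite), so H is neither positive definite, negative definite, nor indefinite. The second-order test alone is inconclusive -> degen.
(Indeed, f is constant along the null direction of H through x*, so x* is not a strict local extremum.)

degen


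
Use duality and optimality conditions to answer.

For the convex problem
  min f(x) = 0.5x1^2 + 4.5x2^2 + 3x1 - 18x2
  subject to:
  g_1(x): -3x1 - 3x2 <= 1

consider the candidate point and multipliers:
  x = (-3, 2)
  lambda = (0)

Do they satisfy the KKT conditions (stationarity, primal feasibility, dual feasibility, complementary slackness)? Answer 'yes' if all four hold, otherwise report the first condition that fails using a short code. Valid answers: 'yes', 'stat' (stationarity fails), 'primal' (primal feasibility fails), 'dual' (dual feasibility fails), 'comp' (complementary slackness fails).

Gradient of f: grad f(x) = Q x + c = (0, 0)
Constraint values g_i(x) = a_i^T x - b_i:
  g_1((-3, 2)) = 2
Stationarity residual: grad f(x) + sum_i lambda_i a_i = (0, 0)
  -> stationarity OK
Primal feasibility (all g_i <= 0): FAILS
Dual feasibility (all lambda_i >= 0): OK
Complementary slackness (lambda_i * g_i(x) = 0 for all i): OK

Verdict: the first failing condition is primal_feasibility -> primal.

primal


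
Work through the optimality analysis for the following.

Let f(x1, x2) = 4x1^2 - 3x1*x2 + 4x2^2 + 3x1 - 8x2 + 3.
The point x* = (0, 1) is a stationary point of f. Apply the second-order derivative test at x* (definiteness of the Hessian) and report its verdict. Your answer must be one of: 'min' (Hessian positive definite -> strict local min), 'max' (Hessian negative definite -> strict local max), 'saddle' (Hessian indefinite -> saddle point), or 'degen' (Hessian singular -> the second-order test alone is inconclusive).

Compute the Hessian H = grad^2 f:
  H = [[8, -3], [-3, 8]]
Verify stationarity: grad f(x*) = H x* + g = (0, 0).
Eigenvalues of H: 5, 11.
Both eigenvalues > 0, so H is positive definite -> x* is a strict local min.

min


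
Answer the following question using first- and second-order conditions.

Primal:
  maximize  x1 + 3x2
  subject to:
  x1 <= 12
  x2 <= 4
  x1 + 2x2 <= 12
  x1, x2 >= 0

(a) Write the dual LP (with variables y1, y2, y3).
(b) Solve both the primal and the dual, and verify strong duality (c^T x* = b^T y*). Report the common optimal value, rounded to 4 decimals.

The standard primal-dual pair for 'max c^T x s.t. A x <= b, x >= 0' is:
  Dual:  min b^T y  s.t.  A^T y >= c,  y >= 0.

So the dual LP is:
  minimize  12y1 + 4y2 + 12y3
  subject to:
    y1 + y3 >= 1
    y2 + 2y3 >= 3
    y1, y2, y3 >= 0

Solving the primal: x* = (4, 4).
  primal value c^T x* = 16.
Solving the dual: y* = (0, 1, 1).
  dual value b^T y* = 16.
Strong duality: c^T x* = b^T y*. Confirmed.

16


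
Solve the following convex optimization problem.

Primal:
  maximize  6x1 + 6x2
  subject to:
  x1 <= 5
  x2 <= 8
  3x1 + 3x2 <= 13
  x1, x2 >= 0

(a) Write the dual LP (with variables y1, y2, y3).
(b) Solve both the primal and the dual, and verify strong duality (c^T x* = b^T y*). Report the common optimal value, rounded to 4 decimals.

The standard primal-dual pair for 'max c^T x s.t. A x <= b, x >= 0' is:
  Dual:  min b^T y  s.t.  A^T y >= c,  y >= 0.

So the dual LP is:
  minimize  5y1 + 8y2 + 13y3
  subject to:
    y1 + 3y3 >= 6
    y2 + 3y3 >= 6
    y1, y2, y3 >= 0

Solving the primal: x* = (4.3333, 0).
  primal value c^T x* = 26.
Solving the dual: y* = (0, 0, 2).
  dual value b^T y* = 26.
Strong duality: c^T x* = b^T y*. Confirmed.

26


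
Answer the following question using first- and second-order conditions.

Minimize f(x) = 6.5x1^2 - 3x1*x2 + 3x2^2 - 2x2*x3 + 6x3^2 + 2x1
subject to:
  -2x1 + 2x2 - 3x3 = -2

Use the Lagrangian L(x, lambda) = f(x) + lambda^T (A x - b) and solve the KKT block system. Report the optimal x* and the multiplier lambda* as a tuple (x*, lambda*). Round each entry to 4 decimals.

Form the Lagrangian:
  L(x, lambda) = (1/2) x^T Q x + c^T x + lambda^T (A x - b)
Stationarity (grad_x L = 0): Q x + c + A^T lambda = 0.
Primal feasibility: A x = b.

This gives the KKT block system:
  [ Q   A^T ] [ x     ]   [-c ]
  [ A    0  ] [ lambda ] = [ b ]

Solving the linear system:
  x*      = (0.0081, -0.455, 0.3579)
  lambda* = (1.7351)
  f(x*)   = 1.7432

x* = (0.0081, -0.455, 0.3579), lambda* = (1.7351)


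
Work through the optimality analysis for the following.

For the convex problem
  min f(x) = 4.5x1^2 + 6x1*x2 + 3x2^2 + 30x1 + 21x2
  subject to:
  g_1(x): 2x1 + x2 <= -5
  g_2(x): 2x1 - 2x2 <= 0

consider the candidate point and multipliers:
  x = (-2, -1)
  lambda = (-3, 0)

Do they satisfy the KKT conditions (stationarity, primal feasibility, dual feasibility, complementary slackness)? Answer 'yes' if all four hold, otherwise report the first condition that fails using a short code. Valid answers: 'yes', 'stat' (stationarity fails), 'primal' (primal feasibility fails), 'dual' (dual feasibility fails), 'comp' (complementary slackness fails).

Gradient of f: grad f(x) = Q x + c = (6, 3)
Constraint values g_i(x) = a_i^T x - b_i:
  g_1((-2, -1)) = 0
  g_2((-2, -1)) = -2
Stationarity residual: grad f(x) + sum_i lambda_i a_i = (0, 0)
  -> stationarity OK
Primal feasibility (all g_i <= 0): OK
Dual feasibility (all lambda_i >= 0): FAILS
Complementary slackness (lambda_i * g_i(x) = 0 for all i): OK

Verdict: the first failing condition is dual_feasibility -> dual.

dual


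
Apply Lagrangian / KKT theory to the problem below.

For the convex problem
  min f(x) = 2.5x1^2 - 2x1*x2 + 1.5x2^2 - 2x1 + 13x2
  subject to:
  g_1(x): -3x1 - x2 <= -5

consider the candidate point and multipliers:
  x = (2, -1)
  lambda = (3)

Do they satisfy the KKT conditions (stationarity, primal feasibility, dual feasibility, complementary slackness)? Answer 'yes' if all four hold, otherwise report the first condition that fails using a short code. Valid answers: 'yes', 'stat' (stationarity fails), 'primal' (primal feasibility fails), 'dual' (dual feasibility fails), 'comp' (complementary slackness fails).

Gradient of f: grad f(x) = Q x + c = (10, 6)
Constraint values g_i(x) = a_i^T x - b_i:
  g_1((2, -1)) = 0
Stationarity residual: grad f(x) + sum_i lambda_i a_i = (1, 3)
  -> stationarity FAILS
Primal feasibility (all g_i <= 0): OK
Dual feasibility (all lambda_i >= 0): OK
Complementary slackness (lambda_i * g_i(x) = 0 for all i): OK

Verdict: the first failing condition is stationarity -> stat.

stat


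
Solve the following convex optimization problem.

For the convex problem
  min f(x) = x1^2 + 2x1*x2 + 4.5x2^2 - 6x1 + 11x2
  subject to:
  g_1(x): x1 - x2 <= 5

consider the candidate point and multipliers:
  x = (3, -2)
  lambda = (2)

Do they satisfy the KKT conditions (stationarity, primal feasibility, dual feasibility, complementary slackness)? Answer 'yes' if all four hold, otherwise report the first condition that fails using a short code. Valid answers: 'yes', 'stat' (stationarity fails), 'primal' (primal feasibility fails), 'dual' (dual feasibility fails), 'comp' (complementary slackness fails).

Gradient of f: grad f(x) = Q x + c = (-4, -1)
Constraint values g_i(x) = a_i^T x - b_i:
  g_1((3, -2)) = 0
Stationarity residual: grad f(x) + sum_i lambda_i a_i = (-2, -3)
  -> stationarity FAILS
Primal feasibility (all g_i <= 0): OK
Dual feasibility (all lambda_i >= 0): OK
Complementary slackness (lambda_i * g_i(x) = 0 for all i): OK

Verdict: the first failing condition is stationarity -> stat.

stat
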